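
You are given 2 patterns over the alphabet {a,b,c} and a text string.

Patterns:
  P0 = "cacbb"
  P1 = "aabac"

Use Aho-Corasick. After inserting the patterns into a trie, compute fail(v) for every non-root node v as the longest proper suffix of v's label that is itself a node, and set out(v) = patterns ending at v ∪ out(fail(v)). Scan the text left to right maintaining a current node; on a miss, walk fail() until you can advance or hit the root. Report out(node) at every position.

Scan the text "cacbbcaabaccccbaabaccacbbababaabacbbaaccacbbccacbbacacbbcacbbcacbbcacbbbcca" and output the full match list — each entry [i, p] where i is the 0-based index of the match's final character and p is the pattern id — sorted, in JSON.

Construct AC machine:
Trie (insert patterns):
  0='ε' goto a→6 c→1
  1='c' goto a→2
  2='ca' goto c→3
  3='cac' goto b→4
  4='cacb' goto b→5
  5='cacbb' goto ·  [P0 ends]
  6='a' goto a→7
  7='aa' goto b→8
  8='aab' goto a→9
  9='aaba' goto c→10
  10='aabac' goto ·  [P1 ends]

BFS fail/out derivation:
  n1('c'): parent n0 fail=0; on 'c' 0 → fail=0;  out ∅∪∅=∅
  n6('a'): parent n0 fail=0; on 'a' 0 → fail=0;  out ∅∪∅=∅
  n2('ca'): parent n1 fail=0; on 'a' 0 → fail=6;  out ∅∪∅=∅
  n7('aa'): parent n6 fail=0; on 'a' 0 → fail=6;  out ∅∪∅=∅
  n3('cac'): parent n2 fail=6; on 'c' 6→0 → fail=1;  out ∅∪∅=∅
  n8('aab'): parent n7 fail=6; on 'b' 6→0 → fail=0;  out ∅∪∅=∅
  n4('cacb'): parent n3 fail=1; on 'b' 1→0 → fail=0;  out ∅∪∅=∅
  n9('aaba'): parent n8 fail=0; on 'a' 0 → fail=6;  out ∅∪∅=∅
  n5('cacbb'): parent n4 fail=0; on 'b' 0 → fail=0;  out {0}∪∅={0}
  n10('aabac'): parent n9 fail=6; on 'c' 6→0 → fail=1;  out {1}∪∅={1}

Text stream:
i=0 'c': node 0→1
i=1 'a': node 1→2
i=2 'c': node 2→3
i=3 'b': node 3→4
i=4 'b': node 4→5  emit P0@[0:4]
i=5 'c': node 5→1 (fail-walked)
i=6 'a': node 1→2
i=7 'a': node 2→7 (fail-walked)
i=8 'b': node 7→8
i=9 'a': node 8→9
i=10 'c': node 9→10  emit P1@[6:10]
i=11 'c': node 10→1 (fail-walked)
i=12 'c': node 1→1 (fail-walked)
i=13 'c': node 1→1 (fail-walked)
i=14 'b': node 1→0 (fail-walked)
i=15 'a': node 0→6
i=16 'a': node 6→7
i=17 'b': node 7→8
i=18 'a': node 8→9
i=19 'c': node 9→10  emit P1@[15:19]
i=20 'c': node 10→1 (fail-walked)
i=21 'a': node 1→2
i=22 'c': node 2→3
i=23 'b': node 3→4
i=24 'b': node 4→5  emit P0@[20:24]
i=25 'a': node 5→6 (fail-walked)
i=26 'b': node 6→0 (fail-walked)
i=27 'a': node 0→6
i=28 'b': node 6→0 (fail-walked)
i=29 'a': node 0→6
i=30 'a': node 6→7
i=31 'b': node 7→8
i=32 'a': node 8→9
i=33 'c': node 9→10  emit P1@[29:33]
i=34 'b': node 10→0 (fail-walked)
i=35 'b': node 0→0
i=36 'a': node 0→6
i=37 'a': node 6→7
i=38 'c': node 7→1 (fail-walked)
i=39 'c': node 1→1 (fail-walked)
i=40 'a': node 1→2
i=41 'c': node 2→3
i=42 'b': node 3→4
i=43 'b': node 4→5  emit P0@[39:43]
i=44 'c': node 5→1 (fail-walked)
i=45 'c': node 1→1 (fail-walked)
i=46 'a': node 1→2
i=47 'c': node 2→3
i=48 'b': node 3→4
i=49 'b': node 4→5  emit P0@[45:49]
i=50 'a': node 5→6 (fail-walked)
i=51 'c': node 6→1 (fail-walked)
i=52 'a': node 1→2
i=53 'c': node 2→3
i=54 'b': node 3→4
i=55 'b': node 4→5  emit P0@[51:55]
i=56 'c': node 5→1 (fail-walked)
i=57 'a': node 1→2
i=58 'c': node 2→3
i=59 'b': node 3→4
i=60 'b': node 4→5  emit P0@[56:60]
i=61 'c': node 5→1 (fail-walked)
i=62 'a': node 1→2
i=63 'c': node 2→3
i=64 'b': node 3→4
i=65 'b': node 4→5  emit P0@[61:65]
i=66 'c': node 5→1 (fail-walked)
i=67 'a': node 1→2
i=68 'c': node 2→3
i=69 'b': node 3→4
i=70 'b': node 4→5  emit P0@[66:70]
i=71 'b': node 5→0 (fail-walked)
i=72 'c': node 0→1
i=73 'c': node 1→1 (fail-walked)
i=74 'a': node 1→2

Result: [[4,0],[10,1],[19,1],[24,0],[33,1],[43,0],[49,0],[55,0],[60,0],[65,0],[70,0]]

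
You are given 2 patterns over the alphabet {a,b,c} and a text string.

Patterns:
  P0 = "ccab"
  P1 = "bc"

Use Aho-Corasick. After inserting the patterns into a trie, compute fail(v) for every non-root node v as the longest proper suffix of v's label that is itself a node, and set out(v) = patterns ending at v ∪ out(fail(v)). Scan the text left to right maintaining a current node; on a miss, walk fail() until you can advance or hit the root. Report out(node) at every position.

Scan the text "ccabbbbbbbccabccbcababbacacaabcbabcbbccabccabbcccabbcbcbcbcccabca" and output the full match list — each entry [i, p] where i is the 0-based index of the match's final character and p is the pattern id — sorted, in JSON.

Build:
Trie (insert patterns):
  n0 'ε': b→5 c→1
  n1 'c': c→2
  n2 'cc': a→3
  n3 'cca': b→4
  n4 'ccab': ·  [P0 ends]
  n5 'b': c→6
  n6 'bc': ·  [P1 ends]

BFS fail/out derivation:
  fail(1) 'c': from fail(0)=0 chase 'c': 0 ⇒ 0;  out=∅∪out(0)=∅
  fail(5) 'b': from fail(0)=0 chase 'b': 0 ⇒ 0;  out=∅∪out(0)=∅
  fail(2) 'cc': from fail(1)=0 chase 'c': 0 ⇒ 1;  out=∅∪out(1)=∅
  fail(6) 'bc': from fail(5)=0 chase 'c': 0 ⇒ 1;  out={1}∪out(1)={1}
  fail(3) 'cca': from fail(2)=1 chase 'a': 1→0 ⇒ 0;  out=∅∪out(0)=∅
  fail(4) 'ccab': from fail(3)=0 chase 'b': 0 ⇒ 5;  out={0}∪out(5)={0}

Run:
[0] read 'c'  n0⇒n1
[1] read 'c'  n1⇒n2
[2] read 'a'  n2⇒n3
[3] read 'b'  n3⇒n4  → match P0@[0:3]
[4] read 'b'  n4⇒n5 (fail-walked)
[5] read 'b'  n5⇒n5 (fail-walked)
[6] read 'b'  n5⇒n5 (fail-walked)
[7] read 'b'  n5⇒n5 (fail-walked)
[8] read 'b'  n5⇒n5 (fail-walked)
[9] read 'b'  n5⇒n5 (fail-walked)
[10] read 'c'  n5⇒n6  → match P1@[9:10]
[11] read 'c'  n6⇒n2 (fail-walked)
[12] read 'a'  n2⇒n3
[13] read 'b'  n3⇒n4  → match P0@[10:13]
[14] read 'c'  n4⇒n6 (fail-walked)  → match P1@[13:14]
[15] read 'c'  n6⇒n2 (fail-walked)
[16] read 'b'  n2⇒n5 (fail-walked)
[17] read 'c'  n5⇒n6  → match P1@[16:17]
[18] read 'a'  n6⇒n0 (fail-walked)
[19] read 'b'  n0⇒n5
[20] read 'a'  n5⇒n0 (fail-walked)
[21] read 'b'  n0⇒n5
[22] read 'b'  n5⇒n5 (fail-walked)
[23] read 'a'  n5⇒n0 (fail-walked)
[24] read 'c'  n0⇒n1
[25] read 'a'  n1⇒n0 (fail-walked)
[26] read 'c'  n0⇒n1
[27] read 'a'  n1⇒n0 (fail-walked)
[28] read 'a'  n0⇒n0
[29] read 'b'  n0⇒n5
[30] read 'c'  n5⇒n6  → match P1@[29:30]
[31] read 'b'  n6⇒n5 (fail-walked)
[32] read 'a'  n5⇒n0 (fail-walked)
[33] read 'b'  n0⇒n5
[34] read 'c'  n5⇒n6  → match P1@[33:34]
[35] read 'b'  n6⇒n5 (fail-walked)
[36] read 'b'  n5⇒n5 (fail-walked)
[37] read 'c'  n5⇒n6  → match P1@[36:37]
[38] read 'c'  n6⇒n2 (fail-walked)
[39] read 'a'  n2⇒n3
[40] read 'b'  n3⇒n4  → match P0@[37:40]
[41] read 'c'  n4⇒n6 (fail-walked)  → match P1@[40:41]
[42] read 'c'  n6⇒n2 (fail-walked)
[43] read 'a'  n2⇒n3
[44] read 'b'  n3⇒n4  → match P0@[41:44]
[45] read 'b'  n4⇒n5 (fail-walked)
[46] read 'c'  n5⇒n6  → match P1@[45:46]
[47] read 'c'  n6⇒n2 (fail-walked)
[48] read 'c'  n2⇒n2 (fail-walked)
[49] read 'a'  n2⇒n3
[50] read 'b'  n3⇒n4  → match P0@[47:50]
[51] read 'b'  n4⇒n5 (fail-walked)
[52] read 'c'  n5⇒n6  → match P1@[51:52]
[53] read 'b'  n6⇒n5 (fail-walked)
[54] read 'c'  n5⇒n6  → match P1@[53:54]
[55] read 'b'  n6⇒n5 (fail-walked)
[56] read 'c'  n5⇒n6  → match P1@[55:56]
[57] read 'b'  n6⇒n5 (fail-walked)
[58] read 'c'  n5⇒n6  → match P1@[57:58]
[59] read 'c'  n6⇒n2 (fail-walked)
[60] read 'c'  n2⇒n2 (fail-walked)
[61] read 'a'  n2⇒n3
[62] read 'b'  n3⇒n4  → match P0@[59:62]
[63] read 'c'  n4⇒n6 (fail-walked)  → match P1@[62:63]
[64] read 'a'  n6⇒n0 (fail-walked)

Result: [[3,0],[10,1],[13,0],[14,1],[17,1],[30,1],[34,1],[37,1],[40,0],[41,1],[44,0],[46,1],[50,0],[52,1],[54,1],[56,1],[58,1],[62,0],[63,1]]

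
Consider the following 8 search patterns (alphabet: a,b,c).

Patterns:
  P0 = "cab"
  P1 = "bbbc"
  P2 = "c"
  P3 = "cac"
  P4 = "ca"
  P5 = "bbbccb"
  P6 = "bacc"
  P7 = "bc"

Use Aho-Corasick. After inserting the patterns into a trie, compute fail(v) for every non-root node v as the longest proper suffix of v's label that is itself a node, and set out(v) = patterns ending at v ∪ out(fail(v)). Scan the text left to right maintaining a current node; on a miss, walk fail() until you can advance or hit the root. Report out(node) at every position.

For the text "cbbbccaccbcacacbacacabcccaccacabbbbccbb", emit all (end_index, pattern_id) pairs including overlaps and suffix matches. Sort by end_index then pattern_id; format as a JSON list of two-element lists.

Build automaton:
Trie nodes:
  n0 'ε': b→4 c→1
  n1 'c': a→2  ←P2
  n2 'ca': b→3 c→8  ←P4
  n3 'cab': ·  ←P0
  n4 'b': a→11 b→5 c→14
  n5 'bb': b→6
  n6 'bbb': c→7
  n7 'bbbc': c→9  ←P1
  n8 'cac': ·  ←P3
  n9 'bbbcc': b→10
  n10 'bbbccb': ·  ←P5
  n11 'ba': c→12
  n12 'bac': c→13
  n13 'bacc': ·  ←P6
  n14 'bc': ·  ←P7

BFS fail/out derivation:
  n1('c'): parent n0 fail=0; on 'c' 0 → fail=0;  out {2}∪∅={2}
  n4('b'): parent n0 fail=0; on 'b' 0 → fail=0;  out ∅∪∅=∅
  n2('ca'): parent n1 fail=0; on 'a' 0 → fail=0;  out {4}∪∅={4}
  n5('bb'): parent n4 fail=0; on 'b' 0 → fail=4;  out ∅∪∅=∅
  n11('ba'): parent n4 fail=0; on 'a' 0 → fail=0;  out ∅∪∅=∅
  n14('bc'): parent n4 fail=0; on 'c' 0 → fail=1;  out {7}∪{2}={2,7}
  n3('cab'): parent n2 fail=0; on 'b' 0 → fail=4;  out {0}∪∅={0}
  n6('bbb'): parent n5 fail=4; on 'b' 4 → fail=5;  out ∅∪∅=∅
  n8('cac'): parent n2 fail=0; on 'c' 0 → fail=1;  out {3}∪{2}={2,3}
  n12('bac'): parent n11 fail=0; on 'c' 0 → fail=1;  out ∅∪{2}={2}
  n7('bbbc'): parent n6 fail=5; on 'c' 5→4 → fail=14;  out {1}∪{2,7}={1,2,7}
  n13('bacc'): parent n12 fail=1; on 'c' 1→0 → fail=1;  out {6}∪{2}={2,6}
  n9('bbbcc'): parent n7 fail=14; on 'c' 14→1→0 → fail=1;  out ∅∪{2}={2}
  n10('bbbccb'): parent n9 fail=1; on 'b' 1→0 → fail=4;  out {5}∪∅={5}

Scan:
i=0 'c': node 0→1  → match P2@[0:0]
i=1 'b': node 1→4 ·f
i=2 'b': node 4→5
i=3 'b': node 5→6
i=4 'c': node 6→7  → match P1@[1:4],P2@[4:4],P7@[3:4]
i=5 'c': node 7→9  → match P2@[5:5]
i=6 'a': node 9→2 ·f  → match P4@[5:6]
i=7 'c': node 2→8  → match P2@[7:7],P3@[5:7]
i=8 'c': node 8→1 ·f  → match P2@[8:8]
i=9 'b': node 1→4 ·f
i=10 'c': node 4→14  → match P2@[10:10],P7@[9:10]
i=11 'a': node 14→2 ·f  → match P4@[10:11]
i=12 'c': node 2→8  → match P2@[12:12],P3@[10:12]
i=13 'a': node 8→2 ·f  → match P4@[12:13]
i=14 'c': node 2→8  → match P2@[14:14],P3@[12:14]
i=15 'b': node 8→4 ·f
i=16 'a': node 4→11
i=17 'c': node 11→12  → match P2@[17:17]
i=18 'a': node 12→2 ·f  → match P4@[17:18]
i=19 'c': node 2→8  → match P2@[19:19],P3@[17:19]
i=20 'a': node 8→2 ·f  → match P4@[19:20]
i=21 'b': node 2→3  → match P0@[19:21]
i=22 'c': node 3→14 ·f  → match P2@[22:22],P7@[21:22]
i=23 'c': node 14→1 ·f  → match P2@[23:23]
i=24 'c': node 1→1 ·f  → match P2@[24:24]
i=25 'a': node 1→2  → match P4@[24:25]
i=26 'c': node 2→8  → match P2@[26:26],P3@[24:26]
i=27 'c': node 8→1 ·f  → match P2@[27:27]
i=28 'a': node 1→2  → match P4@[27:28]
i=29 'c': node 2→8  → match P2@[29:29],P3@[27:29]
i=30 'a': node 8→2 ·f  → match P4@[29:30]
i=31 'b': node 2→3  → match P0@[29:31]
i=32 'b': node 3→5 ·f
i=33 'b': node 5→6
i=34 'b': node 6→6 ·f
i=35 'c': node 6→7  → match P1@[32:35],P2@[35:35],P7@[34:35]
i=36 'c': node 7→9  → match P2@[36:36]
i=37 'b': node 9→10  → match P5@[32:37]
i=38 'b': node 10→5 ·f

Result: [[0,2],[4,1],[4,2],[4,7],[5,2],[6,4],[7,2],[7,3],[8,2],[10,2],[10,7],[11,4],[12,2],[12,3],[13,4],[14,2],[14,3],[17,2],[18,4],[19,2],[19,3],[20,4],[21,0],[22,2],[22,7],[23,2],[24,2],[25,4],[26,2],[26,3],[27,2],[28,4],[29,2],[29,3],[30,4],[31,0],[35,1],[35,2],[35,7],[36,2],[37,5]]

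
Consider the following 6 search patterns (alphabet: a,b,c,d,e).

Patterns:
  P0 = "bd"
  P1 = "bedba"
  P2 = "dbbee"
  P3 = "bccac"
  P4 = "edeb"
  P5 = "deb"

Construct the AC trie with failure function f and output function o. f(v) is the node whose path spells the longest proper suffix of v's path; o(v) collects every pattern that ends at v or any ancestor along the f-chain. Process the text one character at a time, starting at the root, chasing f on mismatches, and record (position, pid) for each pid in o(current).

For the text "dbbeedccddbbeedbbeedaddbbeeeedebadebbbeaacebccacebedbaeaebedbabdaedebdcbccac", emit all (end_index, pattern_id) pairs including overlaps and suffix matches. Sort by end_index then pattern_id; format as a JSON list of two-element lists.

Build:
Trie (insert patterns):
  0='ε' goto b→1 d→7 e→16
  1='b' goto c→12 d→2 e→3
  2='bd' goto ·  [P0 ends]
  3='be' goto d→4
  4='bed' goto b→5
  5='bedb' goto a→6
  6='bedba' goto ·  [P1 ends]
  7='d' goto b→8 e→20
  8='db' goto b→9
  9='dbb' goto e→10
  10='dbbe' goto e→11
  11='dbbee' goto ·  [P2 ends]
  12='bc' goto c→13
  13='bcc' goto a→14
  14='bcca' goto c→15
  15='bccac' goto ·  [P3 ends]
  16='e' goto d→17
  17='ed' goto e→18
  18='ede' goto b→19
  19='edeb' goto ·  [P4 ends]
  20='de' goto b→21
  21='deb' goto ·  [P5 ends]

BFS fail/out derivation:
  fail(1) 'b': from fail(0)=0 chase 'b': 0 ⇒ 0;  out=∅∪out(0)=∅
  fail(7) 'd': from fail(0)=0 chase 'd': 0 ⇒ 0;  out=∅∪out(0)=∅
  fail(16) 'e': from fail(0)=0 chase 'e': 0 ⇒ 0;  out=∅∪out(0)=∅
  fail(2) 'bd': from fail(1)=0 chase 'd': 0 ⇒ 7;  out={0}∪out(7)={0}
  fail(3) 'be': from fail(1)=0 chase 'e': 0 ⇒ 16;  out=∅∪out(16)=∅
  fail(8) 'db': from fail(7)=0 chase 'b': 0 ⇒ 1;  out=∅∪out(1)=∅
  fail(12) 'bc': from fail(1)=0 chase 'c': 0 ⇒ 0;  out=∅∪out(0)=∅
  fail(17) 'ed': from fail(16)=0 chase 'd': 0 ⇒ 7;  out=∅∪out(7)=∅
  fail(20) 'de': from fail(7)=0 chase 'e': 0 ⇒ 16;  out=∅∪out(16)=∅
  fail(4) 'bed': from fail(3)=16 chase 'd': 16 ⇒ 17;  out=∅∪out(17)=∅
  fail(9) 'dbb': from fail(8)=1 chase 'b': 1→0 ⇒ 1;  out=∅∪out(1)=∅
  fail(13) 'bcc': from fail(12)=0 chase 'c': 0 ⇒ 0;  out=∅∪out(0)=∅
  fail(18) 'ede': from fail(17)=7 chase 'e': 7 ⇒ 20;  out=∅∪out(20)=∅
  fail(21) 'deb': from fail(20)=16 chase 'b': 16→0 ⇒ 1;  out={5}∪out(1)={5}
  fail(5) 'bedb': from fail(4)=17 chase 'b': 17→7 ⇒ 8;  out=∅∪out(8)=∅
  fail(10) 'dbbe': from fail(9)=1 chase 'e': 1 ⇒ 3;  out=∅∪out(3)=∅
  fail(14) 'bcca': from fail(13)=0 chase 'a': 0 ⇒ 0;  out=∅∪out(0)=∅
  fail(19) 'edeb': from fail(18)=20 chase 'b': 20 ⇒ 21;  out={4}∪out(21)={4,5}
  fail(6) 'bedba': from fail(5)=8 chase 'a': 8→1→0 ⇒ 0;  out={1}∪out(0)={1}
  fail(11) 'dbbee': from fail(10)=3 chase 'e': 3→16→0 ⇒ 16;  out={2}∪out(16)={2}
  fail(15) 'bccac': from fail(14)=0 chase 'c': 0 ⇒ 0;  out={3}∪out(0)={3}

Run:
pos 0 'd': at 7
pos 1 'b': at 8
pos 2 'b': at 9
pos 3 'e': at 10
pos 4 'e': at 11  → match P2@[0:4]
pos 5 'd': at 17 (via fail)
pos 6 'c': at 0 (via fail)
pos 7 'c': at 0
pos 8 'd': at 7
pos 9 'd': at 7 (via fail)
pos 10 'b': at 8
pos 11 'b': at 9
pos 12 'e': at 10
pos 13 'e': at 11  → match P2@[9:13]
pos 14 'd': at 17 (via fail)
pos 15 'b': at 8 (via fail)
pos 16 'b': at 9
pos 17 'e': at 10
pos 18 'e': at 11  → match P2@[14:18]
pos 19 'd': at 17 (via fail)
pos 20 'a': at 0 (via fail)
pos 21 'd': at 7
pos 22 'd': at 7 (via fail)
pos 23 'b': at 8
pos 24 'b': at 9
pos 25 'e': at 10
pos 26 'e': at 11  → match P2@[22:26]
pos 27 'e': at 16 (via fail)
pos 28 'e': at 16 (via fail)
pos 29 'd': at 17
pos 30 'e': at 18
pos 31 'b': at 19  → match P4@[28:31],P5@[29:31]
pos 32 'a': at 0 (via fail)
pos 33 'd': at 7
pos 34 'e': at 20
pos 35 'b': at 21  → match P5@[33:35]
pos 36 'b': at 1 (via fail)
pos 37 'b': at 1 (via fail)
pos 38 'e': at 3
pos 39 'a': at 0 (via fail)
pos 40 'a': at 0
pos 41 'c': at 0
pos 42 'e': at 16
pos 43 'b': at 1 (via fail)
pos 44 'c': at 12
pos 45 'c': at 13
pos 46 'a': at 14
pos 47 'c': at 15  → match P3@[43:47]
pos 48 'e': at 16 (via fail)
pos 49 'b': at 1 (via fail)
pos 50 'e': at 3
pos 51 'd': at 4
pos 52 'b': at 5
pos 53 'a': at 6  → match P1@[49:53]
pos 54 'e': at 16 (via fail)
pos 55 'a': at 0 (via fail)
pos 56 'e': at 16
pos 57 'b': at 1 (via fail)
pos 58 'e': at 3
pos 59 'd': at 4
pos 60 'b': at 5
pos 61 'a': at 6  → match P1@[57:61]
pos 62 'b': at 1 (via fail)
pos 63 'd': at 2  → match P0@[62:63]
pos 64 'a': at 0 (via fail)
pos 65 'e': at 16
pos 66 'd': at 17
pos 67 'e': at 18
pos 68 'b': at 19  → match P4@[65:68],P5@[66:68]
pos 69 'd': at 2 (via fail)  → match P0@[68:69]
pos 70 'c': at 0 (via fail)
pos 71 'b': at 1
pos 72 'c': at 12
pos 73 'c': at 13
pos 74 'a': at 14
pos 75 'c': at 15  → match P3@[71:75]

Result: [[4,2],[13,2],[18,2],[26,2],[31,4],[31,5],[35,5],[47,3],[53,1],[61,1],[63,0],[68,4],[68,5],[69,0],[75,3]]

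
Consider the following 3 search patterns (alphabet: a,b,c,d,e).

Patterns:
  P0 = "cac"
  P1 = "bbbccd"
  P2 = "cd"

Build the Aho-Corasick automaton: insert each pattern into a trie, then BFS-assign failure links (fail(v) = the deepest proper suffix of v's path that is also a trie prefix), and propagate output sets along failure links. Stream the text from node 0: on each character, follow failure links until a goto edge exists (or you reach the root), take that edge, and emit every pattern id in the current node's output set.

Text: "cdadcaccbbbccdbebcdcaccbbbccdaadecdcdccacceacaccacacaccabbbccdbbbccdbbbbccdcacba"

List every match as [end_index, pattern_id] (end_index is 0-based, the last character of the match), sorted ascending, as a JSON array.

Build:
Trie (insert patterns):
  0='ε' goto b→4 c→1
  1='c' goto a→2 d→10
  2='ca' goto c→3
  3='cac' goto ·  ←P0
  4='b' goto b→5
  5='bb' goto b→6
  6='bbb' goto c→7
  7='bbbc' goto c→8
  8='bbbcc' goto d→9
  9='bbbccd' goto ·  ←P1
  10='cd' goto ·  ←P2

Failure links (BFS by depth):
  n1('c'): parent n0 fail=0; on 'c' 0 → fail=0;  out ∅∪∅=∅
  n4('b'): parent n0 fail=0; on 'b' 0 → fail=0;  out ∅∪∅=∅
  n2('ca'): parent n1 fail=0; on 'a' 0 → fail=0;  out ∅∪∅=∅
  n5('bb'): parent n4 fail=0; on 'b' 0 → fail=4;  out ∅∪∅=∅
  n10('cd'): parent n1 fail=0; on 'd' 0 → fail=0;  out {2}∪∅={2}
  n3('cac'): parent n2 fail=0; on 'c' 0 → fail=1;  out {0}∪∅={0}
  n6('bbb'): parent n5 fail=4; on 'b' 4 → fail=5;  out ∅∪∅=∅
  n7('bbbc'): parent n6 fail=5; on 'c' 5→4→0 → fail=1;  out ∅∪∅=∅
  n8('bbbcc'): parent n7 fail=1; on 'c' 1→0 → fail=1;  out ∅∪∅=∅
  n9('bbbccd'): parent n8 fail=1; on 'd' 1 → fail=10;  out {1}∪{2}={1,2}

Run:
pos 0 'c': at 1
pos 1 'd': at 10  ** P2@[0:1]
pos 2 'a': at 0 ·f
pos 3 'd': at 0
pos 4 'c': at 1
pos 5 'a': at 2
pos 6 'c': at 3  ** P0@[4:6]
pos 7 'c': at 1 ·f
pos 8 'b': at 4 ·f
pos 9 'b': at 5
pos 10 'b': at 6
pos 11 'c': at 7
pos 12 'c': at 8
pos 13 'd': at 9  ** P1@[8:13],P2@[12:13]
pos 14 'b': at 4 ·f
pos 15 'e': at 0 ·f
pos 16 'b': at 4
pos 17 'c': at 1 ·f
pos 18 'd': at 10  ** P2@[17:18]
pos 19 'c': at 1 ·f
pos 20 'a': at 2
pos 21 'c': at 3  ** P0@[19:21]
pos 22 'c': at 1 ·f
pos 23 'b': at 4 ·f
pos 24 'b': at 5
pos 25 'b': at 6
pos 26 'c': at 7
pos 27 'c': at 8
pos 28 'd': at 9  ** P1@[23:28],P2@[27:28]
pos 29 'a': at 0 ·f
pos 30 'a': at 0
pos 31 'd': at 0
pos 32 'e': at 0
pos 33 'c': at 1
pos 34 'd': at 10  ** P2@[33:34]
pos 35 'c': at 1 ·f
pos 36 'd': at 10  ** P2@[35:36]
pos 37 'c': at 1 ·f
pos 38 'c': at 1 ·f
pos 39 'a': at 2
pos 40 'c': at 3  ** P0@[38:40]
pos 41 'c': at 1 ·f
pos 42 'e': at 0 ·f
pos 43 'a': at 0
pos 44 'c': at 1
pos 45 'a': at 2
pos 46 'c': at 3  ** P0@[44:46]
pos 47 'c': at 1 ·f
pos 48 'a': at 2
pos 49 'c': at 3  ** P0@[47:49]
pos 50 'a': at 2 ·f
pos 51 'c': at 3  ** P0@[49:51]
pos 52 'a': at 2 ·f
pos 53 'c': at 3  ** P0@[51:53]
pos 54 'c': at 1 ·f
pos 55 'a': at 2
pos 56 'b': at 4 ·f
pos 57 'b': at 5
pos 58 'b': at 6
pos 59 'c': at 7
pos 60 'c': at 8
pos 61 'd': at 9  ** P1@[56:61],P2@[60:61]
pos 62 'b': at 4 ·f
pos 63 'b': at 5
pos 64 'b': at 6
pos 65 'c': at 7
pos 66 'c': at 8
pos 67 'd': at 9  ** P1@[62:67],P2@[66:67]
pos 68 'b': at 4 ·f
pos 69 'b': at 5
pos 70 'b': at 6
pos 71 'b': at 6 ·f
pos 72 'c': at 7
pos 73 'c': at 8
pos 74 'd': at 9  ** P1@[69:74],P2@[73:74]
pos 75 'c': at 1 ·f
pos 76 'a': at 2
pos 77 'c': at 3  ** P0@[75:77]
pos 78 'b': at 4 ·f
pos 79 'a': at 0 ·f

Matches: [[1,2],[6,0],[13,1],[13,2],[18,2],[21,0],[28,1],[28,2],[34,2],[36,2],[40,0],[46,0],[49,0],[51,0],[53,0],[61,1],[61,2],[67,1],[67,2],[74,1],[74,2],[77,0]]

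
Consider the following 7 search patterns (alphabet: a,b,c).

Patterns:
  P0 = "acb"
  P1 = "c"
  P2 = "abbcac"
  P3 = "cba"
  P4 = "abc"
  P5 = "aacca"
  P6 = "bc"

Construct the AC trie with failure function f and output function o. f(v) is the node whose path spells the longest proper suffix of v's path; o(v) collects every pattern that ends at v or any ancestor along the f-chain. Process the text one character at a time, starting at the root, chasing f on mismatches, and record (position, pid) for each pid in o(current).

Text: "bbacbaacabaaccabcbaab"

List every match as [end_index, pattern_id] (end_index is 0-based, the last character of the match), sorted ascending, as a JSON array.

Build automaton:
Trie (insert patterns):
  n0 'ε': a→1 b→17 c→4
  n1 'a': a→13 b→5 c→2
  n2 'ac': b→3
  n3 'acb': ·  [P0 ends]
  n4 'c': b→10  [P1 ends]
  n5 'ab': b→6 c→12
  n6 'abb': c→7
  n7 'abbc': a→8
  n8 'abbca': c→9
  n9 'abbcac': ·  [P2 ends]
  n10 'cb': a→11
  n11 'cba': ·  [P3 ends]
  n12 'abc': ·  [P4 ends]
  n13 'aa': c→14
  n14 'aac': c→15
  n15 'aacc': a→16
  n16 'aacca': ·  [P5 ends]
  n17 'b': c→18
  n18 'bc': ·  [P6 ends]

BFS fail/out derivation:
  fail(1) 'a': from fail(0)=0 chase 'a': 0 ⇒ 0;  out=∅∪out(0)=∅
  fail(4) 'c': from fail(0)=0 chase 'c': 0 ⇒ 0;  out={1}∪out(0)={1}
  fail(17) 'b': from fail(0)=0 chase 'b': 0 ⇒ 0;  out=∅∪out(0)=∅
  fail(2) 'ac': from fail(1)=0 chase 'c': 0 ⇒ 4;  out=∅∪out(4)={1}
  fail(5) 'ab': from fail(1)=0 chase 'b': 0 ⇒ 17;  out=∅∪out(17)=∅
  fail(10) 'cb': from fail(4)=0 chase 'b': 0 ⇒ 17;  out=∅∪out(17)=∅
  fail(13) 'aa': from fail(1)=0 chase 'a': 0 ⇒ 1;  out=∅∪out(1)=∅
  fail(18) 'bc': from fail(17)=0 chase 'c': 0 ⇒ 4;  out={6}∪out(4)={1,6}
  fail(3) 'acb': from fail(2)=4 chase 'b': 4 ⇒ 10;  out={0}∪out(10)={0}
  fail(6) 'abb': from fail(5)=17 chase 'b': 17→0 ⇒ 17;  out=∅∪out(17)=∅
  fail(11) 'cba': from fail(10)=17 chase 'a': 17→0 ⇒ 1;  out={3}∪out(1)={3}
  fail(12) 'abc': from fail(5)=17 chase 'c': 17 ⇒ 18;  out={4}∪out(18)={1,4,6}
  fail(14) 'aac': from fail(13)=1 chase 'c': 1 ⇒ 2;  out=∅∪out(2)={1}
  fail(7) 'abbc': from fail(6)=17 chase 'c': 17 ⇒ 18;  out=∅∪out(18)={1,6}
  fail(15) 'aacc': from fail(14)=2 chase 'c': 2→4→0 ⇒ 4;  out=∅∪out(4)={1}
  fail(8) 'abbca': from fail(7)=18 chase 'a': 18→4→0 ⇒ 1;  out=∅∪out(1)=∅
  fail(16) 'aacca': from fail(15)=4 chase 'a': 4→0 ⇒ 1;  out={5}∪out(1)={5}
  fail(9) 'abbcac': from fail(8)=1 chase 'c': 1 ⇒ 2;  out={2}∪out(2)={1,2}

Run:
pos 0 'b': at 17
pos 1 'b': at 17 ·f
pos 2 'a': at 1 ·f
pos 3 'c': at 2  emit P1@[3:3]
pos 4 'b': at 3  emit P0@[2:4]
pos 5 'a': at 11 ·f  emit P3@[3:5]
pos 6 'a': at 13 ·f
pos 7 'c': at 14  emit P1@[7:7]
pos 8 'a': at 1 ·f
pos 9 'b': at 5
pos 10 'a': at 1 ·f
pos 11 'a': at 13
pos 12 'c': at 14  emit P1@[12:12]
pos 13 'c': at 15  emit P1@[13:13]
pos 14 'a': at 16  emit P5@[10:14]
pos 15 'b': at 5 ·f
pos 16 'c': at 12  emit P1@[16:16],P4@[14:16],P6@[15:16]
pos 17 'b': at 10 ·f
pos 18 'a': at 11  emit P3@[16:18]
pos 19 'a': at 13 ·f
pos 20 'b': at 5 ·f

Matches: [[3,1],[4,0],[5,3],[7,1],[12,1],[13,1],[14,5],[16,1],[16,4],[16,6],[18,3]]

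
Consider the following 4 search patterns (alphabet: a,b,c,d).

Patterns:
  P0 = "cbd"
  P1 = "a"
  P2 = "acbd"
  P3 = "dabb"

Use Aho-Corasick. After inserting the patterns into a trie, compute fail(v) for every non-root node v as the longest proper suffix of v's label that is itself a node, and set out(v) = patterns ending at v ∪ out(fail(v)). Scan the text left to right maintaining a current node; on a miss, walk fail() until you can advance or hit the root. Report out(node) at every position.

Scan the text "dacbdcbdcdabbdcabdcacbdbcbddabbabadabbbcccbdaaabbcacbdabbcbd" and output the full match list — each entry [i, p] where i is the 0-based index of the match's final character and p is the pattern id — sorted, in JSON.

Build:
Trie (insert patterns):
  n0 'ε': a→4 c→1 d→8
  n1 'c': b→2
  n2 'cb': d→3
  n3 'cbd': ·  ←P0
  n4 'a': c→5  ←P1
  n5 'ac': b→6
  n6 'acb': d→7
  n7 'acbd': ·  ←P2
  n8 'd': a→9
  n9 'da': b→10
  n10 'dab': b→11
  n11 'dabb': ·  ←P3

BFS fail/out derivation:
  n1('c'): parent n0 fail=0; on 'c' 0 → fail=0;  out ∅∪∅=∅
  n4('a'): parent n0 fail=0; on 'a' 0 → fail=0;  out {1}∪∅={1}
  n8('d'): parent n0 fail=0; on 'd' 0 → fail=0;  out ∅∪∅=∅
  n2('cb'): parent n1 fail=0; on 'b' 0 → fail=0;  out ∅∪∅=∅
  n5('ac'): parent n4 fail=0; on 'c' 0 → fail=1;  out ∅∪∅=∅
  n9('da'): parent n8 fail=0; on 'a' 0 → fail=4;  out ∅∪{1}={1}
  n3('cbd'): parent n2 fail=0; on 'd' 0 → fail=8;  out {0}∪∅={0}
  n6('acb'): parent n5 fail=1; on 'b' 1 → fail=2;  out ∅∪∅=∅
  n10('dab'): parent n9 fail=4; on 'b' 4→0 → fail=0;  out ∅∪∅=∅
  n7('acbd'): parent n6 fail=2; on 'd' 2 → fail=3;  out {2}∪{0}={0,2}
  n11('dabb'): parent n10 fail=0; on 'b' 0 → fail=0;  out {3}∪∅={3}

Text stream:
i=0 'd': node 0→8
i=1 'a': node 8→9  → match P1@[1:1]
i=2 'c': node 9→5 (fail-walked)
i=3 'b': node 5→6
i=4 'd': node 6→7  → match P0@[2:4],P2@[1:4]
i=5 'c': node 7→1 (fail-walked)
i=6 'b': node 1→2
i=7 'd': node 2→3  → match P0@[5:7]
i=8 'c': node 3→1 (fail-walked)
i=9 'd': node 1→8 (fail-walked)
i=10 'a': node 8→9  → match P1@[10:10]
i=11 'b': node 9→10
i=12 'b': node 10→11  → match P3@[9:12]
i=13 'd': node 11→8 (fail-walked)
i=14 'c': node 8→1 (fail-walked)
i=15 'a': node 1→4 (fail-walked)  → match P1@[15:15]
i=16 'b': node 4→0 (fail-walked)
i=17 'd': node 0→8
i=18 'c': node 8→1 (fail-walked)
i=19 'a': node 1→4 (fail-walked)  → match P1@[19:19]
i=20 'c': node 4→5
i=21 'b': node 5→6
i=22 'd': node 6→7  → match P0@[20:22],P2@[19:22]
i=23 'b': node 7→0 (fail-walked)
i=24 'c': node 0→1
i=25 'b': node 1→2
i=26 'd': node 2→3  → match P0@[24:26]
i=27 'd': node 3→8 (fail-walked)
i=28 'a': node 8→9  → match P1@[28:28]
i=29 'b': node 9→10
i=30 'b': node 10→11  → match P3@[27:30]
i=31 'a': node 11→4 (fail-walked)  → match P1@[31:31]
i=32 'b': node 4→0 (fail-walked)
i=33 'a': node 0→4  → match P1@[33:33]
i=34 'd': node 4→8 (fail-walked)
i=35 'a': node 8→9  → match P1@[35:35]
i=36 'b': node 9→10
i=37 'b': node 10→11  → match P3@[34:37]
i=38 'b': node 11→0 (fail-walked)
i=39 'c': node 0→1
i=40 'c': node 1→1 (fail-walked)
i=41 'c': node 1→1 (fail-walked)
i=42 'b': node 1→2
i=43 'd': node 2→3  → match P0@[41:43]
i=44 'a': node 3→9 (fail-walked)  → match P1@[44:44]
i=45 'a': node 9→4 (fail-walked)  → match P1@[45:45]
i=46 'a': node 4→4 (fail-walked)  → match P1@[46:46]
i=47 'b': node 4→0 (fail-walked)
i=48 'b': node 0→0
i=49 'c': node 0→1
i=50 'a': node 1→4 (fail-walked)  → match P1@[50:50]
i=51 'c': node 4→5
i=52 'b': node 5→6
i=53 'd': node 6→7  → match P0@[51:53],P2@[50:53]
i=54 'a': node 7→9 (fail-walked)  → match P1@[54:54]
i=55 'b': node 9→10
i=56 'b': node 10→11  → match P3@[53:56]
i=57 'c': node 11→1 (fail-walked)
i=58 'b': node 1→2
i=59 'd': node 2→3  → match P0@[57:59]

All matches (sorted): [[1,1],[4,0],[4,2],[7,0],[10,1],[12,3],[15,1],[19,1],[22,0],[22,2],[26,0],[28,1],[30,3],[31,1],[33,1],[35,1],[37,3],[43,0],[44,1],[45,1],[46,1],[50,1],[53,0],[53,2],[54,1],[56,3],[59,0]]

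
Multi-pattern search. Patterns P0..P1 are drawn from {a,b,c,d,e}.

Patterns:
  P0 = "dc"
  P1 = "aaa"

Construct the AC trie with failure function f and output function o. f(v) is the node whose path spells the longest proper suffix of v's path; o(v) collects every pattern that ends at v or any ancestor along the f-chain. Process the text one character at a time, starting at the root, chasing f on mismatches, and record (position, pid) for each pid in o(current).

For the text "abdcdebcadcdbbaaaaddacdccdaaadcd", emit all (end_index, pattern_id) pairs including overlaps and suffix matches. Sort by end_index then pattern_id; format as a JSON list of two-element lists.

Build:
Trie nodes:
  n0 'ε': a→3 d→1
  n1 'd': c→2
  n2 'dc': ·  ←P0
  n3 'a': a→4
  n4 'aa': a→5
  n5 'aaa': ·  ←P1

Failure links (BFS by depth):
  n1('d'): parent n0 fail=0; on 'd' 0 → fail=0;  out ∅∪∅=∅
  n3('a'): parent n0 fail=0; on 'a' 0 → fail=0;  out ∅∪∅=∅
  n2('dc'): parent n1 fail=0; on 'c' 0 → fail=0;  out {0}∪∅={0}
  n4('aa'): parent n3 fail=0; on 'a' 0 → fail=3;  out ∅∪∅=∅
  n5('aaa'): parent n4 fail=3; on 'a' 3 → fail=4;  out {1}∪∅={1}

Run:
[0] read 'a'  n0⇒n3
[1] read 'b'  n3⇒n0 (fail-walked)
[2] read 'd'  n0⇒n1
[3] read 'c'  n1⇒n2  ** P0@[2:3]
[4] read 'd'  n2⇒n1 (fail-walked)
[5] read 'e'  n1⇒n0 (fail-walked)
[6] read 'b'  n0⇒n0
[7] read 'c'  n0⇒n0
[8] read 'a'  n0⇒n3
[9] read 'd'  n3⇒n1 (fail-walked)
[10] read 'c'  n1⇒n2  ** P0@[9:10]
[11] read 'd'  n2⇒n1 (fail-walked)
[12] read 'b'  n1⇒n0 (fail-walked)
[13] read 'b'  n0⇒n0
[14] read 'a'  n0⇒n3
[15] read 'a'  n3⇒n4
[16] read 'a'  n4⇒n5  ** P1@[14:16]
[17] read 'a'  n5⇒n5 (fail-walked)  ** P1@[15:17]
[18] read 'd'  n5⇒n1 (fail-walked)
[19] read 'd'  n1⇒n1 (fail-walked)
[20] read 'a'  n1⇒n3 (fail-walked)
[21] read 'c'  n3⇒n0 (fail-walked)
[22] read 'd'  n0⇒n1
[23] read 'c'  n1⇒n2  ** P0@[22:23]
[24] read 'c'  n2⇒n0 (fail-walked)
[25] read 'd'  n0⇒n1
[26] read 'a'  n1⇒n3 (fail-walked)
[27] read 'a'  n3⇒n4
[28] read 'a'  n4⇒n5  ** P1@[26:28]
[29] read 'd'  n5⇒n1 (fail-walked)
[30] read 'c'  n1⇒n2  ** P0@[29:30]
[31] read 'd'  n2⇒n1 (fail-walked)

All matches (sorted): [[3,0],[10,0],[16,1],[17,1],[23,0],[28,1],[30,0]]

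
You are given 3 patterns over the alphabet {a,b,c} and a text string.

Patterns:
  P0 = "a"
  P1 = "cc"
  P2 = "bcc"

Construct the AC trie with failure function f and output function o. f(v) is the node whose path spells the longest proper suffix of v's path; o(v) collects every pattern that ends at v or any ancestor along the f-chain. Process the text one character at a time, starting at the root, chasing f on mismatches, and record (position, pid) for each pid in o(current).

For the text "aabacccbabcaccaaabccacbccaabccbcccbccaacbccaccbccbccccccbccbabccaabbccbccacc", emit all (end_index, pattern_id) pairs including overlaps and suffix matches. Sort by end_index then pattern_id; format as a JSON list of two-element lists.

Build automaton:
Trie nodes:
  0='ε' goto a→1 b→4 c→2
  1='a' goto ·  [P0 ends]
  2='c' goto c→3
  3='cc' goto ·  [P1 ends]
  4='b' goto c→5
  5='bc' goto c→6
  6='bcc' goto ·  [P2 ends]

Failure links (BFS by depth):
  n1('a'): parent n0 fail=0; on 'a' 0 → fail=0;  out {0}∪∅={0}
  n2('c'): parent n0 fail=0; on 'c' 0 → fail=0;  out ∅∪∅=∅
  n4('b'): parent n0 fail=0; on 'b' 0 → fail=0;  out ∅∪∅=∅
  n3('cc'): parent n2 fail=0; on 'c' 0 → fail=2;  out {1}∪∅={1}
  n5('bc'): parent n4 fail=0; on 'c' 0 → fail=2;  out ∅∪∅=∅
  n6('bcc'): parent n5 fail=2; on 'c' 2 → fail=3;  out {2}∪{1}={1,2}

Text stream:
i=0 'a': node 0→1  ** P0@[0:0]
i=1 'a': node 1→1 (via fail)  ** P0@[1:1]
i=2 'b': node 1→4 (via fail)
i=3 'a': node 4→1 (via fail)  ** P0@[3:3]
i=4 'c': node 1→2 (via fail)
i=5 'c': node 2→3  ** P1@[4:5]
i=6 'c': node 3→3 (via fail)  ** P1@[5:6]
i=7 'b': node 3→4 (via fail)
i=8 'a': node 4→1 (via fail)  ** P0@[8:8]
i=9 'b': node 1→4 (via fail)
i=10 'c': node 4→5
i=11 'a': node 5→1 (via fail)  ** P0@[11:11]
i=12 'c': node 1→2 (via fail)
i=13 'c': node 2→3  ** P1@[12:13]
i=14 'a': node 3→1 (via fail)  ** P0@[14:14]
i=15 'a': node 1→1 (via fail)  ** P0@[15:15]
i=16 'a': node 1→1 (via fail)  ** P0@[16:16]
i=17 'b': node 1→4 (via fail)
i=18 'c': node 4→5
i=19 'c': node 5→6  ** P1@[18:19],P2@[17:19]
i=20 'a': node 6→1 (via fail)  ** P0@[20:20]
i=21 'c': node 1→2 (via fail)
i=22 'b': node 2→4 (via fail)
i=23 'c': node 4→5
i=24 'c': node 5→6  ** P1@[23:24],P2@[22:24]
i=25 'a': node 6→1 (via fail)  ** P0@[25:25]
i=26 'a': node 1→1 (via fail)  ** P0@[26:26]
i=27 'b': node 1→4 (via fail)
i=28 'c': node 4→5
i=29 'c': node 5→6  ** P1@[28:29],P2@[27:29]
i=30 'b': node 6→4 (via fail)
i=31 'c': node 4→5
i=32 'c': node 5→6  ** P1@[31:32],P2@[30:32]
i=33 'c': node 6→3 (via fail)  ** P1@[32:33]
i=34 'b': node 3→4 (via fail)
i=35 'c': node 4→5
i=36 'c': node 5→6  ** P1@[35:36],P2@[34:36]
i=37 'a': node 6→1 (via fail)  ** P0@[37:37]
i=38 'a': node 1→1 (via fail)  ** P0@[38:38]
i=39 'c': node 1→2 (via fail)
i=40 'b': node 2→4 (via fail)
i=41 'c': node 4→5
i=42 'c': node 5→6  ** P1@[41:42],P2@[40:42]
i=43 'a': node 6→1 (via fail)  ** P0@[43:43]
i=44 'c': node 1→2 (via fail)
i=45 'c': node 2→3  ** P1@[44:45]
i=46 'b': node 3→4 (via fail)
i=47 'c': node 4→5
i=48 'c': node 5→6  ** P1@[47:48],P2@[46:48]
i=49 'b': node 6→4 (via fail)
i=50 'c': node 4→5
i=51 'c': node 5→6  ** P1@[50:51],P2@[49:51]
i=52 'c': node 6→3 (via fail)  ** P1@[51:52]
i=53 'c': node 3→3 (via fail)  ** P1@[52:53]
i=54 'c': node 3→3 (via fail)  ** P1@[53:54]
i=55 'c': node 3→3 (via fail)  ** P1@[54:55]
i=56 'b': node 3→4 (via fail)
i=57 'c': node 4→5
i=58 'c': node 5→6  ** P1@[57:58],P2@[56:58]
i=59 'b': node 6→4 (via fail)
i=60 'a': node 4→1 (via fail)  ** P0@[60:60]
i=61 'b': node 1→4 (via fail)
i=62 'c': node 4→5
i=63 'c': node 5→6  ** P1@[62:63],P2@[61:63]
i=64 'a': node 6→1 (via fail)  ** P0@[64:64]
i=65 'a': node 1→1 (via fail)  ** P0@[65:65]
i=66 'b': node 1→4 (via fail)
i=67 'b': node 4→4 (via fail)
i=68 'c': node 4→5
i=69 'c': node 5→6  ** P1@[68:69],P2@[67:69]
i=70 'b': node 6→4 (via fail)
i=71 'c': node 4→5
i=72 'c': node 5→6  ** P1@[71:72],P2@[70:72]
i=73 'a': node 6→1 (via fail)  ** P0@[73:73]
i=74 'c': node 1→2 (via fail)
i=75 'c': node 2→3  ** P1@[74:75]

All matches (sorted): [[0,0],[1,0],[3,0],[5,1],[6,1],[8,0],[11,0],[13,1],[14,0],[15,0],[16,0],[19,1],[19,2],[20,0],[24,1],[24,2],[25,0],[26,0],[29,1],[29,2],[32,1],[32,2],[33,1],[36,1],[36,2],[37,0],[38,0],[42,1],[42,2],[43,0],[45,1],[48,1],[48,2],[51,1],[51,2],[52,1],[53,1],[54,1],[55,1],[58,1],[58,2],[60,0],[63,1],[63,2],[64,0],[65,0],[69,1],[69,2],[72,1],[72,2],[73,0],[75,1]]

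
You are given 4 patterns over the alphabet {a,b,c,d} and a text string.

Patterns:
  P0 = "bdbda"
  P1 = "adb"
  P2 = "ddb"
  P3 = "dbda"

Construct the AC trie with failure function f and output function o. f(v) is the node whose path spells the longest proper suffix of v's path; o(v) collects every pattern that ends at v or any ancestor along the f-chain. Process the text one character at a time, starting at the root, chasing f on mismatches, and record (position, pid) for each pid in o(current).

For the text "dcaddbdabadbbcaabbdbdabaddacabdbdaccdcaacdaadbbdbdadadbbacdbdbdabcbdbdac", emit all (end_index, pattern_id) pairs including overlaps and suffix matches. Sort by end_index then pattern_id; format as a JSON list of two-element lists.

Build automaton:
Trie (insert patterns):
  0='ε' goto a→6 b→1 d→9
  1='b' goto d→2
  2='bd' goto b→3
  3='bdb' goto d→4
  4='bdbd' goto a→5
  5='bdbda' goto ·  [P0 ends]
  6='a' goto d→7
  7='ad' goto b→8
  8='adb' goto ·  [P1 ends]
  9='d' goto b→12 d→10
  10='dd' goto b→11
  11='ddb' goto ·  [P2 ends]
  12='db' goto d→13
  13='dbd' goto a→14
  14='dbda' goto ·  [P3 ends]

Failure links (BFS by depth):
  fail(1) 'b': from fail(0)=0 chase 'b': 0 ⇒ 0;  out=∅∪out(0)=∅
  fail(6) 'a': from fail(0)=0 chase 'a': 0 ⇒ 0;  out=∅∪out(0)=∅
  fail(9) 'd': from fail(0)=0 chase 'd': 0 ⇒ 0;  out=∅∪out(0)=∅
  fail(2) 'bd': from fail(1)=0 chase 'd': 0 ⇒ 9;  out=∅∪out(9)=∅
  fail(7) 'ad': from fail(6)=0 chase 'd': 0 ⇒ 9;  out=∅∪out(9)=∅
  fail(10) 'dd': from fail(9)=0 chase 'd': 0 ⇒ 9;  out=∅∪out(9)=∅
  fail(12) 'db': from fail(9)=0 chase 'b': 0 ⇒ 1;  out=∅∪out(1)=∅
  fail(3) 'bdb': from fail(2)=9 chase 'b': 9 ⇒ 12;  out=∅∪out(12)=∅
  fail(8) 'adb': from fail(7)=9 chase 'b': 9 ⇒ 12;  out={1}∪out(12)={1}
  fail(11) 'ddb': from fail(10)=9 chase 'b': 9 ⇒ 12;  out={2}∪out(12)={2}
  fail(13) 'dbd': from fail(12)=1 chase 'd': 1 ⇒ 2;  out=∅∪out(2)=∅
  fail(4) 'bdbd': from fail(3)=12 chase 'd': 12 ⇒ 13;  out=∅∪out(13)=∅
  fail(14) 'dbda': from fail(13)=2 chase 'a': 2→9→0 ⇒ 6;  out={3}∪out(6)={3}
  fail(5) 'bdbda': from fail(4)=13 chase 'a': 13 ⇒ 14;  out={0}∪out(14)={0,3}

Text stream:
pos 0 'd': at 9
pos 1 'c': at 0 (via fail)
pos 2 'a': at 6
pos 3 'd': at 7
pos 4 'd': at 10 (via fail)
pos 5 'b': at 11  → match P2@[3:5]
pos 6 'd': at 13 (via fail)
pos 7 'a': at 14  → match P3@[4:7]
pos 8 'b': at 1 (via fail)
pos 9 'a': at 6 (via fail)
pos 10 'd': at 7
pos 11 'b': at 8  → match P1@[9:11]
pos 12 'b': at 1 (via fail)
pos 13 'c': at 0 (via fail)
pos 14 'a': at 6
pos 15 'a': at 6 (via fail)
pos 16 'b': at 1 (via fail)
pos 17 'b': at 1 (via fail)
pos 18 'd': at 2
pos 19 'b': at 3
pos 20 'd': at 4
pos 21 'a': at 5  → match P0@[17:21],P3@[18:21]
pos 22 'b': at 1 (via fail)
pos 23 'a': at 6 (via fail)
pos 24 'd': at 7
pos 25 'd': at 10 (via fail)
pos 26 'a': at 6 (via fail)
pos 27 'c': at 0 (via fail)
pos 28 'a': at 6
pos 29 'b': at 1 (via fail)
pos 30 'd': at 2
pos 31 'b': at 3
pos 32 'd': at 4
pos 33 'a': at 5  → match P0@[29:33],P3@[30:33]
pos 34 'c': at 0 (via fail)
pos 35 'c': at 0
pos 36 'd': at 9
pos 37 'c': at 0 (via fail)
pos 38 'a': at 6
pos 39 'a': at 6 (via fail)
pos 40 'c': at 0 (via fail)
pos 41 'd': at 9
pos 42 'a': at 6 (via fail)
pos 43 'a': at 6 (via fail)
pos 44 'd': at 7
pos 45 'b': at 8  → match P1@[43:45]
pos 46 'b': at 1 (via fail)
pos 47 'd': at 2
pos 48 'b': at 3
pos 49 'd': at 4
pos 50 'a': at 5  → match P0@[46:50],P3@[47:50]
pos 51 'd': at 7 (via fail)
pos 52 'a': at 6 (via fail)
pos 53 'd': at 7
pos 54 'b': at 8  → match P1@[52:54]
pos 55 'b': at 1 (via fail)
pos 56 'a': at 6 (via fail)
pos 57 'c': at 0 (via fail)
pos 58 'd': at 9
pos 59 'b': at 12
pos 60 'd': at 13
pos 61 'b': at 3 (via fail)
pos 62 'd': at 4
pos 63 'a': at 5  → match P0@[59:63],P3@[60:63]
pos 64 'b': at 1 (via fail)
pos 65 'c': at 0 (via fail)
pos 66 'b': at 1
pos 67 'd': at 2
pos 68 'b': at 3
pos 69 'd': at 4
pos 70 'a': at 5  → match P0@[66:70],P3@[67:70]
pos 71 'c': at 0 (via fail)

Matches: [[5,2],[7,3],[11,1],[21,0],[21,3],[33,0],[33,3],[45,1],[50,0],[50,3],[54,1],[63,0],[63,3],[70,0],[70,3]]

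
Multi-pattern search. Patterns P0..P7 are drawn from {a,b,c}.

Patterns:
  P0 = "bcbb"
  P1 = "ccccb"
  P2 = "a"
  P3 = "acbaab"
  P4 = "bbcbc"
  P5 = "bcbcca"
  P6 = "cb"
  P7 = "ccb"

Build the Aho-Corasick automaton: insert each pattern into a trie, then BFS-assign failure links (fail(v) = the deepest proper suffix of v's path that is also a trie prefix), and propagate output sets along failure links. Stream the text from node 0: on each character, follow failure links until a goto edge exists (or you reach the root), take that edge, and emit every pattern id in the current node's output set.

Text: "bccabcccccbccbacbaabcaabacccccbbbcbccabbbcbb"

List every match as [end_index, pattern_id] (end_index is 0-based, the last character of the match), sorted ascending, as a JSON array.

Construct AC machine:
Trie (insert patterns):
  n0 'ε': a→10 b→1 c→5
  n1 'b': b→16 c→2
  n2 'bc': b→3
  n3 'bcb': b→4 c→20
  n4 'bcbb': ·  ←P0
  n5 'c': b→23 c→6
  n6 'cc': b→24 c→7
  n7 'ccc': c→8
  n8 'cccc': b→9
  n9 'ccccb': ·  ←P1
  n10 'a': c→11  ←P2
  n11 'ac': b→12
  n12 'acb': a→13
  n13 'acba': a→14
  n14 'acbaa': b→15
  n15 'acbaab': ·  ←P3
  n16 'bb': c→17
  n17 'bbc': b→18
  n18 'bbcb': c→19
  n19 'bbcbc': ·  ←P4
  n20 'bcbc': c→21
  n21 'bcbcc': a→22
  n22 'bcbcca': ·  ←P5
  n23 'cb': ·  ←P6
  n24 'ccb': ·  ←P7

BFS fail/out derivation:
  fail(1) 'b': from fail(0)=0 chase 'b': 0 ⇒ 0;  out=∅∪out(0)=∅
  fail(5) 'c': from fail(0)=0 chase 'c': 0 ⇒ 0;  out=∅∪out(0)=∅
  fail(10) 'a': from fail(0)=0 chase 'a': 0 ⇒ 0;  out={2}∪out(0)={2}
  fail(2) 'bc': from fail(1)=0 chase 'c': 0 ⇒ 5;  out=∅∪out(5)=∅
  fail(6) 'cc': from fail(5)=0 chase 'c': 0 ⇒ 5;  out=∅∪out(5)=∅
  fail(11) 'ac': from fail(10)=0 chase 'c': 0 ⇒ 5;  out=∅∪out(5)=∅
  fail(16) 'bb': from fail(1)=0 chase 'b': 0 ⇒ 1;  out=∅∪out(1)=∅
  fail(23) 'cb': from fail(5)=0 chase 'b': 0 ⇒ 1;  out={6}∪out(1)={6}
  fail(3) 'bcb': from fail(2)=5 chase 'b': 5 ⇒ 23;  out=∅∪out(23)={6}
  fail(7) 'ccc': from fail(6)=5 chase 'c': 5 ⇒ 6;  out=∅∪out(6)=∅
  fail(12) 'acb': from fail(11)=5 chase 'b': 5 ⇒ 23;  out=∅∪out(23)={6}
  fail(17) 'bbc': from fail(16)=1 chase 'c': 1 ⇒ 2;  out=∅∪out(2)=∅
  fail(24) 'ccb': from fail(6)=5 chase 'b': 5 ⇒ 23;  out={7}∪out(23)={6,7}
  fail(4) 'bcbb': from fail(3)=23 chase 'b': 23→1 ⇒ 16;  out={0}∪out(16)={0}
  fail(8) 'cccc': from fail(7)=6 chase 'c': 6 ⇒ 7;  out=∅∪out(7)=∅
  fail(13) 'acba': from fail(12)=23 chase 'a': 23→1→0 ⇒ 10;  out=∅∪out(10)={2}
  fail(18) 'bbcb': from fail(17)=2 chase 'b': 2 ⇒ 3;  out=∅∪out(3)={6}
  fail(20) 'bcbc': from fail(3)=23 chase 'c': 23→1 ⇒ 2;  out=∅∪out(2)=∅
  fail(9) 'ccccb': from fail(8)=7 chase 'b': 7→6 ⇒ 24;  out={1}∪out(24)={1,6,7}
  fail(14) 'acbaa': from fail(13)=10 chase 'a': 10→0 ⇒ 10;  out=∅∪out(10)={2}
  fail(19) 'bbcbc': from fail(18)=3 chase 'c': 3 ⇒ 20;  out={4}∪out(20)={4}
  fail(21) 'bcbcc': from fail(20)=2 chase 'c': 2→5 ⇒ 6;  out=∅∪out(6)=∅
  fail(15) 'acbaab': from fail(14)=10 chase 'b': 10→0 ⇒ 1;  out={3}∪out(1)={3}
  fail(22) 'bcbcca': from fail(21)=6 chase 'a': 6→5→0 ⇒ 10;  out={5}∪out(10)={2,5}

Scan:
i=0 'b': node 0→1
i=1 'c': node 1→2
i=2 'c': node 2→6 ·f
i=3 'a': node 6→10 ·f  emit P2@[3:3]
i=4 'b': node 10→1 ·f
i=5 'c': node 1→2
i=6 'c': node 2→6 ·f
i=7 'c': node 6→7
i=8 'c': node 7→8
i=9 'c': node 8→8 ·f
i=10 'b': node 8→9  emit P1@[6:10],P6@[9:10],P7@[8:10]
i=11 'c': node 9→2 ·f
i=12 'c': node 2→6 ·f
i=13 'b': node 6→24  emit P6@[12:13],P7@[11:13]
i=14 'a': node 24→10 ·f  emit P2@[14:14]
i=15 'c': node 10→11
i=16 'b': node 11→12  emit P6@[15:16]
i=17 'a': node 12→13  emit P2@[17:17]
i=18 'a': node 13→14  emit P2@[18:18]
i=19 'b': node 14→15  emit P3@[14:19]
i=20 'c': node 15→2 ·f
i=21 'a': node 2→10 ·f  emit P2@[21:21]
i=22 'a': node 10→10 ·f  emit P2@[22:22]
i=23 'b': node 10→1 ·f
i=24 'a': node 1→10 ·f  emit P2@[24:24]
i=25 'c': node 10→11
i=26 'c': node 11→6 ·f
i=27 'c': node 6→7
i=28 'c': node 7→8
i=29 'c': node 8→8 ·f
i=30 'b': node 8→9  emit P1@[26:30],P6@[29:30],P7@[28:30]
i=31 'b': node 9→16 ·f
i=32 'b': node 16→16 ·f
i=33 'c': node 16→17
i=34 'b': node 17→18  emit P6@[33:34]
i=35 'c': node 18→19  emit P4@[31:35]
i=36 'c': node 19→21 ·f
i=37 'a': node 21→22  emit P2@[37:37],P5@[32:37]
i=38 'b': node 22→1 ·f
i=39 'b': node 1→16
i=40 'b': node 16→16 ·f
i=41 'c': node 16→17
i=42 'b': node 17→18  emit P6@[41:42]
i=43 'b': node 18→4 ·f  emit P0@[40:43]

All matches (sorted): [[3,2],[10,1],[10,6],[10,7],[13,6],[13,7],[14,2],[16,6],[17,2],[18,2],[19,3],[21,2],[22,2],[24,2],[30,1],[30,6],[30,7],[34,6],[35,4],[37,2],[37,5],[42,6],[43,0]]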